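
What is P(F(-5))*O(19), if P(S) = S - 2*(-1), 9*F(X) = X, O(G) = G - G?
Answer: 0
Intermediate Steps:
O(G) = 0
F(X) = X/9
P(S) = 2 + S (P(S) = S + 2 = 2 + S)
P(F(-5))*O(19) = (2 + (⅑)*(-5))*0 = (2 - 5/9)*0 = (13/9)*0 = 0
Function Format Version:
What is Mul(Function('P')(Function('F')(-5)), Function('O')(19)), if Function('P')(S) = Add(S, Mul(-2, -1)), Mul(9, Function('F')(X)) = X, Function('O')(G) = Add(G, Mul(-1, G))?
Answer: 0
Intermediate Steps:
Function('O')(G) = 0
Function('F')(X) = Mul(Rational(1, 9), X)
Function('P')(S) = Add(2, S) (Function('P')(S) = Add(S, 2) = Add(2, S))
Mul(Function('P')(Function('F')(-5)), Function('O')(19)) = Mul(Add(2, Mul(Rational(1, 9), -5)), 0) = Mul(Add(2, Rational(-5, 9)), 0) = Mul(Rational(13, 9), 0) = 0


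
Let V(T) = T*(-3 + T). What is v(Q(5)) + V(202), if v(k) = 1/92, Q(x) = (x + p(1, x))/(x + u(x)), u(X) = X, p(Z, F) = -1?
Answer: 3698217/92 ≈ 40198.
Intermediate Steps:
Q(x) = (-1 + x)/(2*x) (Q(x) = (x - 1)/(x + x) = (-1 + x)/((2*x)) = (-1 + x)*(1/(2*x)) = (-1 + x)/(2*x))
v(k) = 1/92
v(Q(5)) + V(202) = 1/92 + 202*(-3 + 202) = 1/92 + 202*199 = 1/92 + 40198 = 3698217/92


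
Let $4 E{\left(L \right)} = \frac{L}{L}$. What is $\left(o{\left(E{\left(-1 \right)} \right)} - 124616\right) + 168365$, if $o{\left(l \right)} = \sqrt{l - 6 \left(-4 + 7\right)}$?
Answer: $43749 + \frac{i \sqrt{71}}{2} \approx 43749.0 + 4.2131 i$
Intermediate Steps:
$E{\left(L \right)} = \frac{1}{4}$ ($E{\left(L \right)} = \frac{L \frac{1}{L}}{4} = \frac{1}{4} \cdot 1 = \frac{1}{4}$)
$o{\left(l \right)} = \sqrt{-18 + l}$ ($o{\left(l \right)} = \sqrt{l - 18} = \sqrt{-18 + l}$)
$\left(o{\left(E{\left(-1 \right)} \right)} - 124616\right) + 168365 = \left(\sqrt{-18 + \frac{1}{4}} - 124616\right) + 168365 = \left(\sqrt{- \frac{71}{4}} - 124616\right) + 168365 = \left(\frac{i \sqrt{71}}{2} - 124616\right) + 168365 = \left(-124616 + \frac{i \sqrt{71}}{2}\right) + 168365 = 43749 + \frac{i \sqrt{71}}{2}$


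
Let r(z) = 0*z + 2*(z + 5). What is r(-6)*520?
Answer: -1040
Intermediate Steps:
r(z) = 10 + 2*z (r(z) = 0 + 2*(5 + z) = 0 + (10 + 2*z) = 10 + 2*z)
r(-6)*520 = (10 + 2*(-6))*520 = (10 - 12)*520 = -2*520 = -1040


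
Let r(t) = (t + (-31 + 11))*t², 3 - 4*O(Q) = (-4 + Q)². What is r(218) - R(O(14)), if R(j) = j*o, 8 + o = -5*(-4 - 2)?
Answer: 18820571/2 ≈ 9.4103e+6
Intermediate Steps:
o = 22 (o = -8 - 5*(-4 - 2) = -8 - 5*(-6) = -8 + 30 = 22)
O(Q) = ¾ - (-4 + Q)²/4
r(t) = t²*(-20 + t) (r(t) = (t - 20)*t² = (-20 + t)*t² = t²*(-20 + t))
R(j) = 22*j (R(j) = j*22 = 22*j)
r(218) - R(O(14)) = 218²*(-20 + 218) - 22*(¾ - (-4 + 14)²/4) = 47524*198 - 22*(¾ - ¼*10²) = 9409752 - 22*(¾ - ¼*100) = 9409752 - 22*(¾ - 25) = 9409752 - 22*(-97)/4 = 9409752 - 1*(-1067/2) = 9409752 + 1067/2 = 18820571/2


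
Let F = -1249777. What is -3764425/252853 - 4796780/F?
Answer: -3491811569885/316009863781 ≈ -11.050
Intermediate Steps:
-3764425/252853 - 4796780/F = -3764425/252853 - 4796780/(-1249777) = -3764425*1/252853 - 4796780*(-1/1249777) = -3764425/252853 + 4796780/1249777 = -3491811569885/316009863781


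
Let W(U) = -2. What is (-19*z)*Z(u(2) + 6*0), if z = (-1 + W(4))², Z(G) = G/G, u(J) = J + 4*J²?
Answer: -171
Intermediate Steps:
Z(G) = 1
z = 9 (z = (-1 - 2)² = (-3)² = 9)
(-19*z)*Z(u(2) + 6*0) = -19*9*1 = -171*1 = -171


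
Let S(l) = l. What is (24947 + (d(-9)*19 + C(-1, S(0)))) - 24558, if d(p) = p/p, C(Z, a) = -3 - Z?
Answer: 406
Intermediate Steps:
d(p) = 1
(24947 + (d(-9)*19 + C(-1, S(0)))) - 24558 = (24947 + (1*19 + (-3 - 1*(-1)))) - 24558 = (24947 + (19 + (-3 + 1))) - 24558 = (24947 + (19 - 2)) - 24558 = (24947 + 17) - 24558 = 24964 - 24558 = 406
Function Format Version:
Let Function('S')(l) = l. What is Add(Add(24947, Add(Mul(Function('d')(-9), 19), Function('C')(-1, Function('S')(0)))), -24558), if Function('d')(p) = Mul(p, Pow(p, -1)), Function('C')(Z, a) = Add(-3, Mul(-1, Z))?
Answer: 406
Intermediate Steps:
Function('d')(p) = 1
Add(Add(24947, Add(Mul(Function('d')(-9), 19), Function('C')(-1, Function('S')(0)))), -24558) = Add(Add(24947, Add(Mul(1, 19), Add(-3, Mul(-1, -1)))), -24558) = Add(Add(24947, Add(19, Add(-3, 1))), -24558) = Add(Add(24947, Add(19, -2)), -24558) = Add(Add(24947, 17), -24558) = Add(24964, -24558) = 406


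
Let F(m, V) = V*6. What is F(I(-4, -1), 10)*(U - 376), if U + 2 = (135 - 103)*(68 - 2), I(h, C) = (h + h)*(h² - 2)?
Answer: 104040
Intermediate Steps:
I(h, C) = 2*h*(-2 + h²) (I(h, C) = (2*h)*(-2 + h²) = 2*h*(-2 + h²))
F(m, V) = 6*V
U = 2110 (U = -2 + (135 - 103)*(68 - 2) = -2 + 32*66 = -2 + 2112 = 2110)
F(I(-4, -1), 10)*(U - 376) = (6*10)*(2110 - 376) = 60*1734 = 104040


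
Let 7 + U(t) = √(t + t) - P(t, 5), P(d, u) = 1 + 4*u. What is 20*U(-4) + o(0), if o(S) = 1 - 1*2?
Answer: -561 + 40*I*√2 ≈ -561.0 + 56.569*I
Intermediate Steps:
o(S) = -1 (o(S) = 1 - 2 = -1)
U(t) = -28 + √2*√t (U(t) = -7 + (√(t + t) - (1 + 4*5)) = -7 + (√(2*t) - (1 + 20)) = -7 + (√2*√t - 1*21) = -7 + (√2*√t - 21) = -7 + (-21 + √2*√t) = -28 + √2*√t)
20*U(-4) + o(0) = 20*(-28 + √2*√(-4)) - 1 = 20*(-28 + √2*(2*I)) - 1 = 20*(-28 + 2*I*√2) - 1 = (-560 + 40*I*√2) - 1 = -561 + 40*I*√2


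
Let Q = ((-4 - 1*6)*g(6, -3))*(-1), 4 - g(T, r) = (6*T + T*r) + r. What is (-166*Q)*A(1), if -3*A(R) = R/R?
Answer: -18260/3 ≈ -6086.7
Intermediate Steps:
A(R) = -⅓ (A(R) = -R/(3*R) = -⅓*1 = -⅓)
g(T, r) = 4 - r - 6*T - T*r (g(T, r) = 4 - ((6*T + T*r) + r) = 4 - (r + 6*T + T*r) = 4 + (-r - 6*T - T*r) = 4 - r - 6*T - T*r)
Q = -110 (Q = ((-4 - 1*6)*(4 - 1*(-3) - 6*6 - 1*6*(-3)))*(-1) = ((-4 - 6)*(4 + 3 - 36 + 18))*(-1) = -10*(-11)*(-1) = 110*(-1) = -110)
(-166*Q)*A(1) = -166*(-110)*(-⅓) = 18260*(-⅓) = -18260/3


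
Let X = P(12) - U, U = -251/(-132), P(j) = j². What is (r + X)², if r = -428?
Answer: 1424232121/17424 ≈ 81740.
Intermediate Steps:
U = 251/132 (U = -251*(-1/132) = 251/132 ≈ 1.9015)
X = 18757/132 (X = 12² - 1*251/132 = 144 - 251/132 = 18757/132 ≈ 142.10)
(r + X)² = (-428 + 18757/132)² = (-37739/132)² = 1424232121/17424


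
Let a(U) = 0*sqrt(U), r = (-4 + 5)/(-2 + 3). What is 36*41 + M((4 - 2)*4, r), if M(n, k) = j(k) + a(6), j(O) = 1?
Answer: 1477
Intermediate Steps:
r = 1 (r = 1/1 = 1*1 = 1)
a(U) = 0
M(n, k) = 1 (M(n, k) = 1 + 0 = 1)
36*41 + M((4 - 2)*4, r) = 36*41 + 1 = 1476 + 1 = 1477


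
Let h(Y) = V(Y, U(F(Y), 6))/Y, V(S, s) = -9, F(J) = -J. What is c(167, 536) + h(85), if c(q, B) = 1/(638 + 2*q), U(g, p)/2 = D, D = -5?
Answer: -8663/82620 ≈ -0.10485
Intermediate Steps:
U(g, p) = -10 (U(g, p) = 2*(-5) = -10)
h(Y) = -9/Y
c(167, 536) + h(85) = 1/(2*(319 + 167)) - 9/85 = (1/2)/486 - 9*1/85 = (1/2)*(1/486) - 9/85 = 1/972 - 9/85 = -8663/82620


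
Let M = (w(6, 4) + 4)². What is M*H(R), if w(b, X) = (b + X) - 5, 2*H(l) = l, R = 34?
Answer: 1377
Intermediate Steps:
H(l) = l/2
w(b, X) = -5 + X + b (w(b, X) = (X + b) - 5 = -5 + X + b)
M = 81 (M = ((-5 + 4 + 6) + 4)² = (5 + 4)² = 9² = 81)
M*H(R) = 81*((½)*34) = 81*17 = 1377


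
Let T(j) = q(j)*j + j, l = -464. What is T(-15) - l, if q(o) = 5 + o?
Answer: 599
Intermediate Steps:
T(j) = j + j*(5 + j) (T(j) = (5 + j)*j + j = j*(5 + j) + j = j + j*(5 + j))
T(-15) - l = -15*(6 - 15) - 1*(-464) = -15*(-9) + 464 = 135 + 464 = 599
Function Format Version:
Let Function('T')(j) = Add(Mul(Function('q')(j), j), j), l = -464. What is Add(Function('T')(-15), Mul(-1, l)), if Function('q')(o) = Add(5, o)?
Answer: 599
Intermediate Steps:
Function('T')(j) = Add(j, Mul(j, Add(5, j))) (Function('T')(j) = Add(Mul(Add(5, j), j), j) = Add(Mul(j, Add(5, j)), j) = Add(j, Mul(j, Add(5, j))))
Add(Function('T')(-15), Mul(-1, l)) = Add(Mul(-15, Add(6, -15)), Mul(-1, -464)) = Add(Mul(-15, -9), 464) = Add(135, 464) = 599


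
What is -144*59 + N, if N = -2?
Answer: -8498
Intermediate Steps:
-144*59 + N = -144*59 - 2 = -8496 - 2 = -8498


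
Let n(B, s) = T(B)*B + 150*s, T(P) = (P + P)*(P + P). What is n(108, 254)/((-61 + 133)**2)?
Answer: 423079/432 ≈ 979.35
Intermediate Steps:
T(P) = 4*P**2 (T(P) = (2*P)*(2*P) = 4*P**2)
n(B, s) = 4*B**3 + 150*s (n(B, s) = (4*B**2)*B + 150*s = 4*B**3 + 150*s)
n(108, 254)/((-61 + 133)**2) = (4*108**3 + 150*254)/((-61 + 133)**2) = (4*1259712 + 38100)/(72**2) = (5038848 + 38100)/5184 = 5076948*(1/5184) = 423079/432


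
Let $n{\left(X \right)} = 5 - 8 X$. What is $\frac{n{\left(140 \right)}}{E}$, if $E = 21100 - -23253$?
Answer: $- \frac{1115}{44353} \approx -0.025139$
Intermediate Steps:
$E = 44353$ ($E = 21100 + 23253 = 44353$)
$\frac{n{\left(140 \right)}}{E} = \frac{5 - 1120}{44353} = \left(5 - 1120\right) \frac{1}{44353} = \left(-1115\right) \frac{1}{44353} = - \frac{1115}{44353}$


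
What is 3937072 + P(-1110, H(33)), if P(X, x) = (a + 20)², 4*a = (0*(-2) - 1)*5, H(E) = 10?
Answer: 62998777/16 ≈ 3.9374e+6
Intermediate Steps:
a = -5/4 (a = ((0*(-2) - 1)*5)/4 = ((0 - 1)*5)/4 = (-1*5)/4 = (¼)*(-5) = -5/4 ≈ -1.2500)
P(X, x) = 5625/16 (P(X, x) = (-5/4 + 20)² = (75/4)² = 5625/16)
3937072 + P(-1110, H(33)) = 3937072 + 5625/16 = 62998777/16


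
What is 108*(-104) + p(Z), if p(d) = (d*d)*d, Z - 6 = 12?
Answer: -5400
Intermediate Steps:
Z = 18 (Z = 6 + 12 = 18)
p(d) = d³ (p(d) = d²*d = d³)
108*(-104) + p(Z) = 108*(-104) + 18³ = -11232 + 5832 = -5400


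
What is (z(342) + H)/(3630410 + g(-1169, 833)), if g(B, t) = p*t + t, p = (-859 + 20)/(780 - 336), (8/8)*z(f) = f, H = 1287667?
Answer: 571875996/1611573005 ≈ 0.35486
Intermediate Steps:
z(f) = f
p = -839/444 ≈ -1.8896
g(B, t) = -395*t/444 (g(B, t) = -839*t/444 + t = -395*t/444)
(z(342) + H)/(3630410 + g(-1169, 833)) = (342 + 1287667)/(3630410 - 395/444*833) = 1288009/(3630410 - 329035/444) = 1288009/(1611573005/444) = 1288009*(444/1611573005) = 571875996/1611573005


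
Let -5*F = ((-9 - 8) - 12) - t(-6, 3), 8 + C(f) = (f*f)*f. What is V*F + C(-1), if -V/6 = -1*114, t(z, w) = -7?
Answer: 15003/5 ≈ 3000.6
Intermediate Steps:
C(f) = -8 + f**3 (C(f) = -8 + (f*f)*f = -8 + f**2*f = -8 + f**3)
V = 684 (V = -(-6)*114 = -6*(-114) = 684)
F = 22/5 (F = -(((-9 - 8) - 12) - 1*(-7))/5 = -((-17 - 12) + 7)/5 = -(-29 + 7)/5 = -1/5*(-22) = 22/5 ≈ 4.4000)
V*F + C(-1) = 684*(22/5) + (-8 + (-1)**3) = 15048/5 + (-8 - 1) = 15048/5 - 9 = 15003/5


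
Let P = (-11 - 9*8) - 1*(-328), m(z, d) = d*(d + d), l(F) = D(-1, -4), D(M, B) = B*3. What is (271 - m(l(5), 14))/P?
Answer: -121/245 ≈ -0.49388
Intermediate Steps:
D(M, B) = 3*B
l(F) = -12 (l(F) = 3*(-4) = -12)
m(z, d) = 2*d**2 (m(z, d) = d*(2*d) = 2*d**2)
P = 245 (P = (-11 - 72) + 328 = -83 + 328 = 245)
(271 - m(l(5), 14))/P = (271 - 2*14**2)/245 = (271 - 2*196)*(1/245) = (271 - 1*392)*(1/245) = (271 - 392)*(1/245) = -121*1/245 = -121/245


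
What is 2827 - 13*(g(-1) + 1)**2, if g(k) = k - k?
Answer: 2814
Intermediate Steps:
g(k) = 0
2827 - 13*(g(-1) + 1)**2 = 2827 - 13*(0 + 1)**2 = 2827 - 13*1**2 = 2827 - 13*1 = 2827 - 13 = 2814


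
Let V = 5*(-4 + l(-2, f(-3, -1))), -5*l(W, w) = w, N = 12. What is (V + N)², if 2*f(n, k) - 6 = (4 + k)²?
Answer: 961/4 ≈ 240.25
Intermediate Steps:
f(n, k) = 3 + (4 + k)²/2
l(W, w) = -w/5
V = -55/2 (V = 5*(-4 - (3 + (4 - 1)²/2)/5) = 5*(-4 - (3 + (½)*3²)/5) = 5*(-4 - (3 + (½)*9)/5) = 5*(-4 - (3 + 9/2)/5) = 5*(-4 - ⅕*15/2) = 5*(-4 - 3/2) = 5*(-11/2) = -55/2 ≈ -27.500)
(V + N)² = (-55/2 + 12)² = (-31/2)² = 961/4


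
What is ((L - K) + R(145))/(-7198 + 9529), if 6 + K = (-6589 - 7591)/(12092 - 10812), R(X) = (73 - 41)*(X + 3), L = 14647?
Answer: 1241605/149184 ≈ 8.3226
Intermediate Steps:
R(X) = 96 + 32*X (R(X) = 32*(3 + X) = 96 + 32*X)
K = -1093/64 (K = -6 + (-6589 - 7591)/(12092 - 10812) = -6 - 14180/1280 = -6 - 14180*1/1280 = -6 - 709/64 = -1093/64 ≈ -17.078)
((L - K) + R(145))/(-7198 + 9529) = ((14647 - 1*(-1093/64)) + (96 + 32*145))/(-7198 + 9529) = ((14647 + 1093/64) + (96 + 4640))/2331 = (938501/64 + 4736)*(1/2331) = (1241605/64)*(1/2331) = 1241605/149184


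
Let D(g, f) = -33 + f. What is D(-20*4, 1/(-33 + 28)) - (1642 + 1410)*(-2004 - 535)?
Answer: 38744974/5 ≈ 7.7490e+6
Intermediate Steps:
D(-20*4, 1/(-33 + 28)) - (1642 + 1410)*(-2004 - 535) = (-33 + 1/(-33 + 28)) - (1642 + 1410)*(-2004 - 535) = (-33 + 1/(-5)) - 3052*(-2539) = (-33 - 1/5) - 1*(-7749028) = -166/5 + 7749028 = 38744974/5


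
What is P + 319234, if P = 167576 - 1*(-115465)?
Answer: 602275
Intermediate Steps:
P = 283041 (P = 167576 + 115465 = 283041)
P + 319234 = 283041 + 319234 = 602275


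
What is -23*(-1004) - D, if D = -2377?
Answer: 25469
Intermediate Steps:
-23*(-1004) - D = -23*(-1004) - 1*(-2377) = 23092 + 2377 = 25469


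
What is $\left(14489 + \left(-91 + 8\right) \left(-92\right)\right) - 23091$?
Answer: $-966$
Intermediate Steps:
$\left(14489 + \left(-91 + 8\right) \left(-92\right)\right) - 23091 = \left(14489 - -7636\right) - 23091 = \left(14489 + 7636\right) - 23091 = 22125 - 23091 = -966$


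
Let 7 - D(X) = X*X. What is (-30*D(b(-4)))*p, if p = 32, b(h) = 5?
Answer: 17280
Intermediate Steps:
D(X) = 7 - X² (D(X) = 7 - X*X = 7 - X²)
(-30*D(b(-4)))*p = -30*(7 - 1*5²)*32 = -30*(7 - 1*25)*32 = -30*(7 - 25)*32 = -30*(-18)*32 = 540*32 = 17280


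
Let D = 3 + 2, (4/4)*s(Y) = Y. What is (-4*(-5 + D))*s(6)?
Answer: 0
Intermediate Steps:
s(Y) = Y
D = 5
(-4*(-5 + D))*s(6) = -4*(-5 + 5)*6 = -0*6 = -4*0*6 = 0*6 = 0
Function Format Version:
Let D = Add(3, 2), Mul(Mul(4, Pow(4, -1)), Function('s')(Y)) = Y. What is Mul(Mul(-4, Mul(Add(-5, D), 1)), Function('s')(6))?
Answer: 0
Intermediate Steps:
Function('s')(Y) = Y
D = 5
Mul(Mul(-4, Mul(Add(-5, D), 1)), Function('s')(6)) = Mul(Mul(-4, Mul(Add(-5, 5), 1)), 6) = Mul(Mul(-4, Mul(0, 1)), 6) = Mul(Mul(-4, 0), 6) = Mul(0, 6) = 0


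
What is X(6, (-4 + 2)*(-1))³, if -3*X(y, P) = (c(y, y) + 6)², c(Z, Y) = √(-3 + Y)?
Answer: -4069 - 2220*√3 ≈ -7914.2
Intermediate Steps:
X(y, P) = -(6 + √(-3 + y))²/3 (X(y, P) = -(√(-3 + y) + 6)²/3 = -(6 + √(-3 + y))²/3)
X(6, (-4 + 2)*(-1))³ = (-(6 + √(-3 + 6))²/3)³ = (-(6 + √3)²/3)³ = -(6 + √3)⁶/27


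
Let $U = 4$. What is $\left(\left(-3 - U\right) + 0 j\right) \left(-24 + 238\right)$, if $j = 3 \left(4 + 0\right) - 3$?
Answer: $-1498$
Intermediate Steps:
$j = 9$ ($j = 3 \cdot 4 - 3 = 12 - 3 = 9$)
$\left(\left(-3 - U\right) + 0 j\right) \left(-24 + 238\right) = \left(\left(-3 - 4\right) + 0 \cdot 9\right) \left(-24 + 238\right) = \left(\left(-3 - 4\right) + 0\right) 214 = \left(-7 + 0\right) 214 = \left(-7\right) 214 = -1498$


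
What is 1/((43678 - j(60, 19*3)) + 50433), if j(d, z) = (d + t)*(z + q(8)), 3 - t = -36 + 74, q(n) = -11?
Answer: 1/92961 ≈ 1.0757e-5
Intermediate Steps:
t = -35 (t = 3 - (-36 + 74) = 3 - 1*38 = 3 - 38 = -35)
j(d, z) = (-35 + d)*(-11 + z) (j(d, z) = (d - 35)*(z - 11) = (-35 + d)*(-11 + z))
1/((43678 - j(60, 19*3)) + 50433) = 1/((43678 - (385 - 665*3 - 11*60 + 60*(19*3))) + 50433) = 1/((43678 - (385 - 35*57 - 660 + 60*57)) + 50433) = 1/((43678 - (385 - 1995 - 660 + 3420)) + 50433) = 1/((43678 - 1*1150) + 50433) = 1/((43678 - 1150) + 50433) = 1/(42528 + 50433) = 1/92961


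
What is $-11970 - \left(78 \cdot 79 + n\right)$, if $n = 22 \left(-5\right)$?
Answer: $-18022$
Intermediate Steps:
$n = -110$
$-11970 - \left(78 \cdot 79 + n\right) = -11970 - \left(78 \cdot 79 - 110\right) = -11970 - \left(6162 - 110\right) = -11970 - 6052 = -18022$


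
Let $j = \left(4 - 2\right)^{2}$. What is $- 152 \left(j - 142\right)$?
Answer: $20976$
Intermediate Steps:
$j = 4$ ($j = 2^{2} = 4$)
$- 152 \left(j - 142\right) = - 152 \left(4 - 142\right) = \left(-152\right) \left(-138\right) = 20976$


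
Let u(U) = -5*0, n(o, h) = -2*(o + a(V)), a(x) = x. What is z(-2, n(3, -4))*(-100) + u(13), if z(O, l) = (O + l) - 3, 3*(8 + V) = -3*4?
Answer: -1300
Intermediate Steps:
V = -12 (V = -8 + (-3*4)/3 = -8 + (⅓)*(-12) = -8 - 4 = -12)
n(o, h) = 24 - 2*o (n(o, h) = -2*(o - 12) = -2*(-12 + o) = 24 - 2*o)
z(O, l) = -3 + O + l
u(U) = 0
z(-2, n(3, -4))*(-100) + u(13) = (-3 - 2 + (24 - 2*3))*(-100) + 0 = (-3 - 2 + (24 - 6))*(-100) + 0 = (-3 - 2 + 18)*(-100) + 0 = 13*(-100) + 0 = -1300 + 0 = -1300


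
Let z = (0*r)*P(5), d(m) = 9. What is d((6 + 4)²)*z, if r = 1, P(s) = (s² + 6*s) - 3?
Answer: 0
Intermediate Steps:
P(s) = -3 + s² + 6*s
z = 0 (z = (0*1)*(-3 + 5² + 6*5) = 0*(-3 + 25 + 30) = 0*52 = 0)
d((6 + 4)²)*z = 9*0 = 0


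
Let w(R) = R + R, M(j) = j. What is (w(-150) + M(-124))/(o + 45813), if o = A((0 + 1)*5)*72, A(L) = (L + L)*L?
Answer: -424/49413 ≈ -0.0085807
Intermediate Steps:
A(L) = 2*L**2 (A(L) = (2*L)*L = 2*L**2)
w(R) = 2*R
o = 3600 (o = (2*((0 + 1)*5)**2)*72 = (2*(1*5)**2)*72 = (2*5**2)*72 = (2*25)*72 = 50*72 = 3600)
(w(-150) + M(-124))/(o + 45813) = (2*(-150) - 124)/(3600 + 45813) = (-300 - 124)/49413 = -424*1/49413 = -424/49413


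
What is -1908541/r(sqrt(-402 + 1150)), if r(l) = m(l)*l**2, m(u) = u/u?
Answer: -1908541/748 ≈ -2551.5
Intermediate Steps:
m(u) = 1
r(l) = l**2 (r(l) = 1*l**2 = l**2)
-1908541/r(sqrt(-402 + 1150)) = -1908541/(-402 + 1150) = -1908541/((sqrt(748))**2) = -1908541/((2*sqrt(187))**2) = -1908541/748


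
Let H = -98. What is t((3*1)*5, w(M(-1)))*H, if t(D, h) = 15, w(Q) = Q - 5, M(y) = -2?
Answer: -1470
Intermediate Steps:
w(Q) = -5 + Q
t((3*1)*5, w(M(-1)))*H = 15*(-98) = -1470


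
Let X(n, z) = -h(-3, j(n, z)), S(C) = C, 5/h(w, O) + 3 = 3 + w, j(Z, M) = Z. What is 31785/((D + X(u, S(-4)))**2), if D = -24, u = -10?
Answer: 286065/4489 ≈ 63.726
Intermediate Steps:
h(w, O) = 5/w (h(w, O) = 5/(-3 + (3 + w)) = 5/w)
X(n, z) = 5/3 (X(n, z) = -5/(-3) = -5*(-1)/3 = -1*(-5/3) = 5/3)
31785/((D + X(u, S(-4)))**2) = 31785/((-24 + 5/3)**2) = 31785/((-67/3)**2) = 31785/(4489/9) = 31785*(9/4489) = 286065/4489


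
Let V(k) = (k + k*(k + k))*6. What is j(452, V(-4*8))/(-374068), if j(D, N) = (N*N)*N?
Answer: -442451165184/93517 ≈ -4.7312e+6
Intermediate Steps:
V(k) = 6*k + 12*k² (V(k) = (k + k*(2*k))*6 = (k + 2*k²)*6 = 6*k + 12*k²)
j(D, N) = N³ (j(D, N) = N²*N = N³)
j(452, V(-4*8))/(-374068) = (6*(-4*8)*(1 + 2*(-4*8)))³/(-374068) = (6*(-32)*(1 + 2*(-32)))³*(-1/374068) = (6*(-32)*(1 - 64))³*(-1/374068) = (6*(-32)*(-63))³*(-1/374068) = 12096³*(-1/374068) = 1769804660736*(-1/374068) = -442451165184/93517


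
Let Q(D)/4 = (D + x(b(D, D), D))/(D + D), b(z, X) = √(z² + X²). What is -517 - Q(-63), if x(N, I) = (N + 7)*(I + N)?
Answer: -281 - 112*√2 ≈ -439.39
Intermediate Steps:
b(z, X) = √(X² + z²)
x(N, I) = (7 + N)*(I + N)
Q(D) = 2*(2*D² + 8*D + 7*√2*√(D²) + D*√2*√(D²))/D (Q(D) = 4*((D + ((√(D² + D²))² + 7*D + 7*√(D² + D²) + D*√(D² + D²)))/(D + D)) = 4*((D + ((√(2*D²))² + 7*D + 7*√(2*D²) + D*√(2*D²)))/((2*D))) = 4*((D + ((√2*√(D²))² + 7*D + 7*(√2*√(D²)) + D*(√2*√(D²))))*(1/(2*D))) = 4*((D + (2*D² + 7*D + 7*√2*√(D²) + D*√2*√(D²)))*(1/(2*D))) = 4*((2*D² + 8*D + 7*√2*√(D²) + D*√2*√(D²))*(1/(2*D))) = 4*((2*D² + 8*D + 7*√2*√(D²) + D*√2*√(D²))/(2*D)) = 2*(2*D² + 8*D + 7*√2*√(D²) + D*√2*√(D²))/D)
-517 - Q(-63) = -517 - (16 + 4*(-63) + 2*√2*√((-63)²) + 14*√2*√((-63)²)/(-63)) = -517 - (16 - 252 + 2*√2*√3969 + 14*√2*(-1/63)*√3969) = -517 - (16 - 252 + 2*√2*63 + 14*√2*(-1/63)*63) = -517 - (16 - 252 + 126*√2 - 14*√2) = -517 - (-236 + 112*√2) = -517 + (236 - 112*√2) = -281 - 112*√2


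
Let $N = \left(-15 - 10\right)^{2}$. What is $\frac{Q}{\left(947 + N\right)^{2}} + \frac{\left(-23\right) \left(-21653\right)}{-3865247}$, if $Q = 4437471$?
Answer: $\frac{5307074961947}{3183912180816} \approx 1.6668$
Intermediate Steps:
$N = 625$ ($N = \left(-25\right)^{2} = 625$)
$\frac{Q}{\left(947 + N\right)^{2}} + \frac{\left(-23\right) \left(-21653\right)}{-3865247} = \frac{4437471}{\left(947 + 625\right)^{2}} + \frac{\left(-23\right) \left(-21653\right)}{-3865247} = \frac{4437471}{1572^{2}} + 498019 \left(- \frac{1}{3865247}\right) = \frac{4437471}{2471184} - \frac{498019}{3865247} = 4437471 \cdot \frac{1}{2471184} - \frac{498019}{3865247} = \frac{1479157}{823728} - \frac{498019}{3865247} = \frac{5307074961947}{3183912180816}$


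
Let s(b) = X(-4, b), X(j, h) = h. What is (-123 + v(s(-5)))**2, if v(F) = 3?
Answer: 14400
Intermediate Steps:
s(b) = b
(-123 + v(s(-5)))**2 = (-123 + 3)**2 = (-120)**2 = 14400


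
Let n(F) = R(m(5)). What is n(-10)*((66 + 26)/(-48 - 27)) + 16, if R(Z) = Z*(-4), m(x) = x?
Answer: 608/15 ≈ 40.533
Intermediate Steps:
R(Z) = -4*Z
n(F) = -20 (n(F) = -4*5 = -20)
n(-10)*((66 + 26)/(-48 - 27)) + 16 = -20*(66 + 26)/(-48 - 27) + 16 = -1840/(-75) + 16 = -1840*(-1)/75 + 16 = -20*(-92/75) + 16 = 368/15 + 16 = 608/15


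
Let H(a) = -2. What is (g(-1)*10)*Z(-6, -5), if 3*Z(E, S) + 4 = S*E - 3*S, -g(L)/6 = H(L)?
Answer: 1640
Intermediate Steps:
g(L) = 12 (g(L) = -6*(-2) = 12)
Z(E, S) = -4/3 - S + E*S/3 (Z(E, S) = -4/3 + (S*E - 3*S)/3 = -4/3 + (E*S - 3*S)/3 = -4/3 + (-3*S + E*S)/3 = -4/3 + (-S + E*S/3) = -4/3 - S + E*S/3)
(g(-1)*10)*Z(-6, -5) = (12*10)*(-4/3 - 1*(-5) + (⅓)*(-6)*(-5)) = 120*(-4/3 + 5 + 10) = 120*(41/3) = 1640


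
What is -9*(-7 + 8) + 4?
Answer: -5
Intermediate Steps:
-9*(-7 + 8) + 4 = -9*1 + 4 = -9 + 4 = -5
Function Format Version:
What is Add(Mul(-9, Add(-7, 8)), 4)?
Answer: -5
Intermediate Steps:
Add(Mul(-9, Add(-7, 8)), 4) = Add(Mul(-9, 1), 4) = Add(-9, 4) = -5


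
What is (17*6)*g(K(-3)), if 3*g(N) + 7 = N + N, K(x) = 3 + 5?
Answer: 306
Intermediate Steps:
K(x) = 8
g(N) = -7/3 + 2*N/3 (g(N) = -7/3 + (N + N)/3 = -7/3 + (2*N)/3 = -7/3 + 2*N/3)
(17*6)*g(K(-3)) = (17*6)*(-7/3 + (⅔)*8) = 102*(-7/3 + 16/3) = 102*3 = 306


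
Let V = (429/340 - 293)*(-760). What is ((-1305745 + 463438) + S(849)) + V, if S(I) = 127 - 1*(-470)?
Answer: -10539812/17 ≈ -6.1999e+5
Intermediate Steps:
S(I) = 597 (S(I) = 127 + 470 = 597)
V = 3769258/17 (V = (429*(1/340) - 293)*(-760) = (429/340 - 293)*(-760) = -99191/340*(-760) = 3769258/17 ≈ 2.2172e+5)
((-1305745 + 463438) + S(849)) + V = ((-1305745 + 463438) + 597) + 3769258/17 = (-842307 + 597) + 3769258/17 = -841710 + 3769258/17 = -10539812/17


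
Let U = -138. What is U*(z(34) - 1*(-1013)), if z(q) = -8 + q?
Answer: -143382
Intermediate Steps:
U*(z(34) - 1*(-1013)) = -138*((-8 + 34) - 1*(-1013)) = -138*(26 + 1013) = -138*1039 = -143382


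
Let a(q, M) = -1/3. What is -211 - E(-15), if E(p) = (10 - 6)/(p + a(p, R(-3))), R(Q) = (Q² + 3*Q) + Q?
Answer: -4847/23 ≈ -210.74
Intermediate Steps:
R(Q) = Q² + 4*Q
a(q, M) = -⅓ (a(q, M) = -1*⅓ = -⅓)
E(p) = 4/(-⅓ + p) (E(p) = (10 - 6)/(p - ⅓) = 4/(-⅓ + p))
-211 - E(-15) = -211 - 12/(-1 + 3*(-15)) = -211 - 12/(-1 - 45) = -211 - 12/(-46) = -211 - 12*(-1)/46 = -211 - 1*(-6/23) = -211 + 6/23 = -4847/23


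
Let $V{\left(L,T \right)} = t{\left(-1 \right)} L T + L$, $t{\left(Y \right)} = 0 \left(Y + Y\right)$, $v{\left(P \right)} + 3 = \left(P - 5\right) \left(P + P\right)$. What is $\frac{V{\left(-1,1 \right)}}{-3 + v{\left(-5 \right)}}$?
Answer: $- \frac{1}{94} \approx -0.010638$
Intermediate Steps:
$v{\left(P \right)} = -3 + 2 P \left(-5 + P\right)$ ($v{\left(P \right)} = -3 + \left(P - 5\right) \left(P + P\right) = -3 + \left(-5 + P\right) 2 P = -3 + 2 P \left(-5 + P\right)$)
$t{\left(Y \right)} = 0$ ($t{\left(Y \right)} = 0 \cdot 2 Y = 0$)
$V{\left(L,T \right)} = L$ ($V{\left(L,T \right)} = 0 L T + L = 0 T + L = 0 + L = L$)
$\frac{V{\left(-1,1 \right)}}{-3 + v{\left(-5 \right)}} = \frac{1}{-3 - \left(-47 - 50\right)} \left(-1\right) = \frac{1}{-3 + \left(-3 + 50 + 2 \cdot 25\right)} \left(-1\right) = \frac{1}{-3 + \left(-3 + 50 + 50\right)} \left(-1\right) = \frac{1}{-3 + 97} \left(-1\right) = \frac{1}{94} \left(-1\right) = - \frac{1}{94}$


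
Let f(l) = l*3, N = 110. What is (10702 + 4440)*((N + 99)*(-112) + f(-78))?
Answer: -357987164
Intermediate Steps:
f(l) = 3*l
(10702 + 4440)*((N + 99)*(-112) + f(-78)) = (10702 + 4440)*((110 + 99)*(-112) + 3*(-78)) = 15142*(209*(-112) - 234) = 15142*(-23408 - 234) = 15142*(-23642) = -357987164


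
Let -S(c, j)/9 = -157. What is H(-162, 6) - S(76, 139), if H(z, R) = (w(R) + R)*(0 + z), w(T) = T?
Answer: -3357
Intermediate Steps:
S(c, j) = 1413 (S(c, j) = -9*(-157) = 1413)
H(z, R) = 2*R*z (H(z, R) = (R + R)*(0 + z) = (2*R)*z = 2*R*z)
H(-162, 6) - S(76, 139) = 2*6*(-162) - 1*1413 = -1944 - 1413 = -3357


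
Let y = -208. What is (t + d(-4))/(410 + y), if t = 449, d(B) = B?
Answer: 445/202 ≈ 2.2030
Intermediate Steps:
(t + d(-4))/(410 + y) = (449 - 4)/(410 - 208) = 445/202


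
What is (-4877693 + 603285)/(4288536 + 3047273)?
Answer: -4274408/7335809 ≈ -0.58268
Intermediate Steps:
(-4877693 + 603285)/(4288536 + 3047273) = -4274408/7335809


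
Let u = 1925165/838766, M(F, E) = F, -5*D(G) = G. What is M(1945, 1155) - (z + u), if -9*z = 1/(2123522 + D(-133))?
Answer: 155712092788411165/80152216426242 ≈ 1942.7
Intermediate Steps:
D(G) = -G/5
z = -5/95559687 (z = -1/(9*(2123522 - ⅕*(-133))) = -1/(9*(2123522 + 133/5)) = -1/(9*10617743/5) = -⅑*5/10617743 = -5/95559687 ≈ -5.2323e-8)
u = 1925165/838766 (u = 1925165*(1/838766) = 1925165/838766 ≈ 2.2952)
M(1945, 1155) - (z + u) = 1945 - (-5/95559687 + 1925165/838766) = 1945 - 1*183968160629525/80152216426242 = 1945 - 183968160629525/80152216426242 = 155712092788411165/80152216426242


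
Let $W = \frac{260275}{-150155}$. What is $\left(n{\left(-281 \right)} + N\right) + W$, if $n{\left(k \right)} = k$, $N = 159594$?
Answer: $\frac{4784276648}{30031} \approx 1.5931 \cdot 10^{5}$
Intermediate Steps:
$W = - \frac{52055}{30031}$ ($W = 260275 \left(- \frac{1}{150155}\right) = - \frac{52055}{30031} \approx -1.7334$)
$\left(n{\left(-281 \right)} + N\right) + W = \left(-281 + 159594\right) - \frac{52055}{30031} = 159313 - \frac{52055}{30031} = \frac{4784276648}{30031}$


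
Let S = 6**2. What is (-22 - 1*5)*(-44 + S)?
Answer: 216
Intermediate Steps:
S = 36
(-22 - 1*5)*(-44 + S) = (-22 - 1*5)*(-44 + 36) = (-22 - 5)*(-8) = -27*(-8) = 216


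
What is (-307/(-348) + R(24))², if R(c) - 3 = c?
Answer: 94148209/121104 ≈ 777.42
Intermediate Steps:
R(c) = 3 + c
(-307/(-348) + R(24))² = (-307/(-348) + (3 + 24))² = (-307*(-1/348) + 27)² = (307/348 + 27)² = (9703/348)² = 94148209/121104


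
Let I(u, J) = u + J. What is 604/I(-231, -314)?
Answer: -604/545 ≈ -1.1083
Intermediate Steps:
I(u, J) = J + u
604/I(-231, -314) = 604/(-314 - 231) = 604/(-545) = 604*(-1/545) = -604/545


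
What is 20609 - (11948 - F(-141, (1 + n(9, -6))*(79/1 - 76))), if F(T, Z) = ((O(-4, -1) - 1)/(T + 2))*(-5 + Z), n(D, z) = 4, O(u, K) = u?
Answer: 1203929/139 ≈ 8661.4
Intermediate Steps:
F(T, Z) = -5*(-5 + Z)/(2 + T) (F(T, Z) = ((-4 - 1)/(T + 2))*(-5 + Z) = (-5/(2 + T))*(-5 + Z) = -5*(-5 + Z)/(2 + T))
20609 - (11948 - F(-141, (1 + n(9, -6))*(79/1 - 76))) = 20609 - (11948 - 5*(5 - (1 + 4)*(79/1 - 76))/(2 - 141)) = 20609 - (11948 - 5*(5 - 5*(79*1 - 76))/(-139)) = 20609 - (11948 - 5*(-1)*(5 - 5*(79 - 76))/139) = 20609 - (11948 - 5*(-1)*(5 - 5*3)/139) = 20609 - (11948 - 5*(-1)*(5 - 1*15)/139) = 20609 - (11948 - 5*(-1)*(5 - 15)/139) = 20609 - (11948 - 5*(-1)*(-10)/139) = 20609 - (11948 - 1*50/139) = 20609 - (11948 - 50/139) = 20609 - 1*1660722/139 = 20609 - 1660722/139 = 1203929/139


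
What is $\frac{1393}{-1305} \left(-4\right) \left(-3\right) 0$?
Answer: $0$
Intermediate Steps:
$\frac{1393}{-1305} \left(-4\right) \left(-3\right) 0 = 1393 \left(- \frac{1}{1305}\right) 12 \cdot 0 = \left(- \frac{1393}{1305}\right) 0 = 0$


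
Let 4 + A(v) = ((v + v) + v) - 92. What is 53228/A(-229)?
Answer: -53228/783 ≈ -67.980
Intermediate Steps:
A(v) = -96 + 3*v (A(v) = -4 + (((v + v) + v) - 92) = -4 + ((2*v + v) - 92) = -4 + (3*v - 92) = -4 + (-92 + 3*v) = -96 + 3*v)
53228/A(-229) = 53228/(-96 + 3*(-229)) = 53228/(-96 - 687) = 53228/(-783) = 53228*(-1/783) = -53228/783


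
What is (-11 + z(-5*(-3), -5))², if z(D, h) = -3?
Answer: 196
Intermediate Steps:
(-11 + z(-5*(-3), -5))² = (-11 - 3)² = (-14)² = 196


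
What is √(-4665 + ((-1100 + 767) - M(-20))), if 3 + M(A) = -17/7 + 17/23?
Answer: I*√129431603/161 ≈ 70.663*I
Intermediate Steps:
M(A) = -755/161 (M(A) = -3 + (-17/7 + 17/23) = -3 - 272/161 = -755/161)
√(-4665 + ((-1100 + 767) - M(-20))) = √(-4665 + ((-1100 + 767) - 1*(-755/161))) = √(-4665 + (-333 + 755/161)) = √(-4665 - 52858/161) = √(-803923/161) = I*√129431603/161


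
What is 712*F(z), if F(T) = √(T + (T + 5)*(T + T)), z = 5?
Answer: 712*√105 ≈ 7295.8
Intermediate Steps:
F(T) = √(T + 2*T*(5 + T)) (F(T) = √(T + (5 + T)*(2*T)) = √(T + 2*T*(5 + T)))
712*F(z) = 712*√(5*(11 + 2*5)) = 712*√(5*(11 + 10)) = 712*√(5*21) = 712*√105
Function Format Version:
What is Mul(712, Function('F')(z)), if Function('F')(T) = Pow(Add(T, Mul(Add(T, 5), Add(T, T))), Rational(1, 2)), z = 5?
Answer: Mul(712, Pow(105, Rational(1, 2))) ≈ 7295.8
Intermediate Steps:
Function('F')(T) = Pow(Add(T, Mul(2, T, Add(5, T))), Rational(1, 2)) (Function('F')(T) = Pow(Add(T, Mul(Add(5, T), Mul(2, T))), Rational(1, 2)) = Pow(Add(T, Mul(2, T, Add(5, T))), Rational(1, 2)))
Mul(712, Function('F')(z)) = Mul(712, Pow(Mul(5, Add(11, Mul(2, 5))), Rational(1, 2))) = Mul(712, Pow(Mul(5, Add(11, 10)), Rational(1, 2))) = Mul(712, Pow(Mul(5, 21), Rational(1, 2))) = Mul(712, Pow(105, Rational(1, 2)))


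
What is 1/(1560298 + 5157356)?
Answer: 1/6717654 ≈ 1.4886e-7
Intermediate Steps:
1/(1560298 + 5157356) = 1/6717654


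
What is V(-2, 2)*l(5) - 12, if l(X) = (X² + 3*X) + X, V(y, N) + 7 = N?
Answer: -237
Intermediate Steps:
V(y, N) = -7 + N
l(X) = X² + 4*X
V(-2, 2)*l(5) - 12 = (-7 + 2)*(5*(4 + 5)) - 12 = -25*9 - 12 = -5*45 - 12 = -225 - 12 = -237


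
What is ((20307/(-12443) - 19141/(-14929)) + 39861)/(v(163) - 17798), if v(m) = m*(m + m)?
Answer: 7404576033227/6564813070980 ≈ 1.1279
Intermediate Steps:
v(m) = 2*m**2 (v(m) = m*(2*m) = 2*m**2)
((20307/(-12443) - 19141/(-14929)) + 39861)/(v(163) - 17798) = ((20307/(-12443) - 19141/(-14929)) + 39861)/(2*163**2 - 17798) = ((20307*(-1/12443) - 19141*(-1/14929)) + 39861)/(2*26569 - 17798) = ((-20307/12443 + 19141/14929) + 39861)/(53138 - 17798) = (-64991740/185761547 + 39861)/35340 = (7404576033227/185761547)*(1/35340) = 7404576033227/6564813070980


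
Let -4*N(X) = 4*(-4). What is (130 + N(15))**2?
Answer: 17956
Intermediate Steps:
N(X) = 4 (N(X) = -(-4) = -1/4*(-16) = 4)
(130 + N(15))**2 = (130 + 4)**2 = 134**2 = 17956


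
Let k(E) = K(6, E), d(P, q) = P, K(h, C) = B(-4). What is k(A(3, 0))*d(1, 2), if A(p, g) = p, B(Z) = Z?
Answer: -4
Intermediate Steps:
K(h, C) = -4
k(E) = -4
k(A(3, 0))*d(1, 2) = -4*1 = -4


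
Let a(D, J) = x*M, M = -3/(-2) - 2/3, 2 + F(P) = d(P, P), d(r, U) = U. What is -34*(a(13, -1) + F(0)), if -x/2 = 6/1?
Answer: 408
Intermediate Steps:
F(P) = -2 + P
x = -12 (x = -12/1 = -12 ≈ -12.000)
M = ⅚ (M = -3*(-½) - 2*⅓ = 3/2 - ⅔ = ⅚ ≈ 0.83333)
a(D, J) = -10 (a(D, J) = -12*⅚ = -10)
-34*(a(13, -1) + F(0)) = -34*(-10 + (-2 + 0)) = -34*(-10 - 2) = -34*(-12) = 408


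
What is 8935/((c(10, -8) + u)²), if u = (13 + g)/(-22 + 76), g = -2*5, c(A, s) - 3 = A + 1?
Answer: 2894940/64009 ≈ 45.227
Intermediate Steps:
c(A, s) = 4 + A (c(A, s) = 3 + (A + 1) = 3 + (1 + A) = 4 + A)
g = -10
u = 1/18 (u = (13 - 10)/(-22 + 76) = 3/54 = 3*(1/54) = 1/18 ≈ 0.055556)
8935/((c(10, -8) + u)²) = 8935/(((4 + 10) + 1/18)²) = 8935/((14 + 1/18)²) = 8935/((253/18)²) = 8935/(64009/324) = 8935*(324/64009) = 2894940/64009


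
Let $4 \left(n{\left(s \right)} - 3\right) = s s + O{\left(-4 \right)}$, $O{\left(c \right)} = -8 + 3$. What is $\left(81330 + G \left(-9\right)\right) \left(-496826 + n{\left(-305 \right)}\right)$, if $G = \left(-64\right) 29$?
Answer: $-46425765312$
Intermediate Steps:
$G = -1856$
$O{\left(c \right)} = -5$
$n{\left(s \right)} = \frac{7}{4} + \frac{s^{2}}{4}$ ($n{\left(s \right)} = 3 + \frac{s s - 5}{4} = 3 + \frac{s^{2} - 5}{4} = 3 + \frac{-5 + s^{2}}{4} = 3 + \left(- \frac{5}{4} + \frac{s^{2}}{4}\right) = \frac{7}{4} + \frac{s^{2}}{4}$)
$\left(81330 + G \left(-9\right)\right) \left(-496826 + n{\left(-305 \right)}\right) = \left(81330 - -16704\right) \left(-496826 + \left(\frac{7}{4} + \frac{\left(-305\right)^{2}}{4}\right)\right) = \left(81330 + 16704\right) \left(-496826 + \left(\frac{7}{4} + \frac{1}{4} \cdot 93025\right)\right) = 98034 \left(-496826 + \left(\frac{7}{4} + \frac{93025}{4}\right)\right) = 98034 \left(-496826 + 23258\right) = 98034 \left(-473568\right) = -46425765312$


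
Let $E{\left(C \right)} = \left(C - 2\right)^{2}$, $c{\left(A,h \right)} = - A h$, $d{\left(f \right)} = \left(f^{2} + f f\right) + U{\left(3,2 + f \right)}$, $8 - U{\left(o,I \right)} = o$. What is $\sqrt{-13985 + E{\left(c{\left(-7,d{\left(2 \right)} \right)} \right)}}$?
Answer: $4 i \sqrt{379} \approx 77.872 i$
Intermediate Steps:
$U{\left(o,I \right)} = 8 - o$
$d{\left(f \right)} = 5 + 2 f^{2}$ ($d{\left(f \right)} = \left(f^{2} + f f\right) + \left(8 - 3\right) = \left(f^{2} + f^{2}\right) + \left(8 - 3\right) = 2 f^{2} + 5 = 5 + 2 f^{2}$)
$c{\left(A,h \right)} = - A h$
$E{\left(C \right)} = \left(-2 + C\right)^{2}$
$\sqrt{-13985 + E{\left(c{\left(-7,d{\left(2 \right)} \right)} \right)}} = \sqrt{-13985 + \left(-2 - - 7 \left(5 + 2 \cdot 2^{2}\right)\right)^{2}} = \sqrt{-13985 + \left(-2 - - 7 \left(5 + 2 \cdot 4\right)\right)^{2}} = \sqrt{-13985 + \left(-2 - - 7 \left(5 + 8\right)\right)^{2}} = \sqrt{-13985 + \left(-2 - \left(-7\right) 13\right)^{2}} = \sqrt{-13985 + \left(-2 + 91\right)^{2}} = \sqrt{-13985 + 89^{2}} = \sqrt{-13985 + 7921} = \sqrt{-6064} = 4 i \sqrt{379}$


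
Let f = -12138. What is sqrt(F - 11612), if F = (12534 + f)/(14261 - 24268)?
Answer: 4*I*sqrt(72676888235)/10007 ≈ 107.76*I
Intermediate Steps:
F = -396/10007 (F = (12534 - 12138)/(14261 - 24268) = 396/(-10007) = 396*(-1/10007) = -396/10007 ≈ -0.039572)
sqrt(F - 11612) = sqrt(-396/10007 - 11612) = sqrt(-116201680/10007) = 4*I*sqrt(72676888235)/10007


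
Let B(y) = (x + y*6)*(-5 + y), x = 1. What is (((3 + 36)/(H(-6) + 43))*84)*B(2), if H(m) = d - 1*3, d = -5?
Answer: -18252/5 ≈ -3650.4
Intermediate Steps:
B(y) = (1 + 6*y)*(-5 + y) (B(y) = (1 + y*6)*(-5 + y) = (1 + 6*y)*(-5 + y))
H(m) = -8 (H(m) = -5 - 1*3 = -5 - 3 = -8)
(((3 + 36)/(H(-6) + 43))*84)*B(2) = (((3 + 36)/(-8 + 43))*84)*(-5 - 29*2 + 6*2²) = ((39/35)*84)*(-5 - 58 + 6*4) = ((39*(1/35))*84)*(-5 - 58 + 24) = ((39/35)*84)*(-39) = (468/5)*(-39) = -18252/5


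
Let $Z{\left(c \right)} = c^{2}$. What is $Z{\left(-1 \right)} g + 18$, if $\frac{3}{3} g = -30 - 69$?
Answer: $-81$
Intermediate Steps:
$g = -99$ ($g = -30 - 69 = -99$)
$Z{\left(-1 \right)} g + 18 = \left(-1\right)^{2} \left(-99\right) + 18 = 1 \left(-99\right) + 18 = -99 + 18 = -81$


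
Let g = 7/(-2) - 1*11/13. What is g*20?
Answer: -1130/13 ≈ -86.923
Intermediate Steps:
g = -113/26 (g = 7*(-½) - 11*1/13 = -7/2 - 11/13 = -113/26 ≈ -4.3462)
g*20 = -113/26*20 = -1130/13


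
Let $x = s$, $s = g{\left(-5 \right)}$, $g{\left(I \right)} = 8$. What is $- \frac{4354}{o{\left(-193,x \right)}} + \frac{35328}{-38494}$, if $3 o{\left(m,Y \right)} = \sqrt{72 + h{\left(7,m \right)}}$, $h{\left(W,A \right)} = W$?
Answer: $- \frac{17664}{19247} - \frac{13062 \sqrt{79}}{79} \approx -1470.5$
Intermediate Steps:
$s = 8$
$x = 8$
$o{\left(m,Y \right)} = \frac{\sqrt{79}}{3}$ ($o{\left(m,Y \right)} = \frac{\sqrt{72 + 7}}{3} = \frac{\sqrt{79}}{3}$)
$- \frac{4354}{o{\left(-193,x \right)}} + \frac{35328}{-38494} = - \frac{4354}{\frac{1}{3} \sqrt{79}} + \frac{35328}{-38494} = - 4354 \frac{3 \sqrt{79}}{79} + 35328 \left(- \frac{1}{38494}\right) = - \frac{13062 \sqrt{79}}{79} - \frac{17664}{19247} = - \frac{17664}{19247} - \frac{13062 \sqrt{79}}{79}$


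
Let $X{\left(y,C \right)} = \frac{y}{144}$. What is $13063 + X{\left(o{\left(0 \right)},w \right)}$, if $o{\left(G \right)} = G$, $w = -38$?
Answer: $13063$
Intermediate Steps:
$X{\left(y,C \right)} = \frac{y}{144}$ ($X{\left(y,C \right)} = y \frac{1}{144} = \frac{y}{144}$)
$13063 + X{\left(o{\left(0 \right)},w \right)} = 13063 + \frac{1}{144} \cdot 0 = 13063 + 0 = 13063$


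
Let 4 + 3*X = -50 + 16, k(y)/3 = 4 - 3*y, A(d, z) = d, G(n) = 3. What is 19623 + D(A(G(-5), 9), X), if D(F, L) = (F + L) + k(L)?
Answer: 59218/3 ≈ 19739.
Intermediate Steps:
k(y) = 12 - 9*y (k(y) = 3*(4 - 3*y) = 12 - 9*y)
X = -38/3 (X = -4/3 + (-50 + 16)/3 = -4/3 + (⅓)*(-34) = -4/3 - 34/3 = -38/3 ≈ -12.667)
D(F, L) = 12 + F - 8*L (D(F, L) = (F + L) + (12 - 9*L) = 12 + F - 8*L)
19623 + D(A(G(-5), 9), X) = 19623 + (12 + 3 - 8*(-38/3)) = 19623 + (12 + 3 + 304/3) = 19623 + 349/3 = 59218/3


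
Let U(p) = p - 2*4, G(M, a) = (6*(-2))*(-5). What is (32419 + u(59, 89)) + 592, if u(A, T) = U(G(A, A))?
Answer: 33063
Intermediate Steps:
G(M, a) = 60 (G(M, a) = -12*(-5) = 60)
U(p) = -8 + p (U(p) = p - 8 = -8 + p)
u(A, T) = 52 (u(A, T) = -8 + 60 = 52)
(32419 + u(59, 89)) + 592 = (32419 + 52) + 592 = 32471 + 592 = 33063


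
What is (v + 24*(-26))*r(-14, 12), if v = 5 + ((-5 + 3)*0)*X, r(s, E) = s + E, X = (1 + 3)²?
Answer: 1238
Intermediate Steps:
X = 16 (X = 4² = 16)
r(s, E) = E + s
v = 5 (v = 5 + ((-5 + 3)*0)*16 = 5 - 2*0*16 = 5 + 0*16 = 5 + 0 = 5)
(v + 24*(-26))*r(-14, 12) = (5 + 24*(-26))*(12 - 14) = (5 - 624)*(-2) = -619*(-2) = 1238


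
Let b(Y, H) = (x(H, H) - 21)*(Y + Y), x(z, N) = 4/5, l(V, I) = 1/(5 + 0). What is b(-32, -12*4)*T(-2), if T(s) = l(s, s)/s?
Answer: -3232/25 ≈ -129.28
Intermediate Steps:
l(V, I) = 1/5
x(z, N) = 4/5 (x(z, N) = 4*(1/5) = 4/5)
T(s) = 1/(5*s)
b(Y, H) = -202*Y/5 (b(Y, H) = (4/5 - 21)*(Y + Y) = -202*Y/5)
b(-32, -12*4)*T(-2) = (-202/5*(-32))*((1/5)/(-2)) = 6464*((1/5)*(-1/2))/5 = (6464/5)*(-1/10) = -3232/25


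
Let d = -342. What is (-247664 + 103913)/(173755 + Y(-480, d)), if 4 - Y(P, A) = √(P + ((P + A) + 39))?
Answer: -24978030009/30192191344 - 143751*I*√1263/30192191344 ≈ -0.8273 - 0.00016921*I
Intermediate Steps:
Y(P, A) = 4 - √(39 + A + 2*P) (Y(P, A) = 4 - √(P + ((P + A) + 39)) = 4 - √(P + ((A + P) + 39)) = 4 - √(P + (39 + A + P)) = 4 - √(39 + A + 2*P))
(-247664 + 103913)/(173755 + Y(-480, d)) = (-247664 + 103913)/(173755 + (4 - √(39 - 342 + 2*(-480)))) = -143751/(173755 + (4 - √(39 - 342 - 960))) = -143751/(173755 + (4 - √(-1263))) = -143751/(173755 + (4 - I*√1263)) = -143751/(173759 - I*√1263)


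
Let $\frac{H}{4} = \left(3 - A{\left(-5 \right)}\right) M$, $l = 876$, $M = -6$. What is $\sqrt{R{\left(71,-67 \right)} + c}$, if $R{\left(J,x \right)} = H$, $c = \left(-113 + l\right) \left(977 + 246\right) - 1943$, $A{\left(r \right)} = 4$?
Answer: $3 \sqrt{103470} \approx 965.0$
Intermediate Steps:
$c = 931206$ ($c = \left(-113 + 876\right) \left(977 + 246\right) - 1943 = 763 \cdot 1223 - 1943 = 933149 - 1943 = 931206$)
$H = 24$ ($H = 4 \left(3 - 4\right) \left(-6\right) = 4 \left(\left(-1\right) \left(-6\right)\right) = 4 \cdot 6 = 24$)
$R{\left(J,x \right)} = 24$
$\sqrt{R{\left(71,-67 \right)} + c} = \sqrt{24 + 931206} = \sqrt{931230} = 3 \sqrt{103470}$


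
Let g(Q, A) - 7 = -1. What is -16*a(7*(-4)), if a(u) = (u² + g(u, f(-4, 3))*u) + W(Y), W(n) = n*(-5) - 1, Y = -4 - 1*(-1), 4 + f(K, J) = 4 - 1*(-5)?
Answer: -10080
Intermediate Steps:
f(K, J) = 5 (f(K, J) = -4 + (4 - 1*(-5)) = -4 + (4 + 5) = -4 + 9 = 5)
Y = -3 (Y = -4 + 1 = -3)
g(Q, A) = 6 (g(Q, A) = 7 - 1 = 6)
W(n) = -1 - 5*n (W(n) = -5*n - 1 = -1 - 5*n)
a(u) = 14 + u² + 6*u (a(u) = (u² + 6*u) + (-1 - 5*(-3)) = (u² + 6*u) + (-1 + 15) = (u² + 6*u) + 14 = 14 + u² + 6*u)
-16*a(7*(-4)) = -16*(14 + (7*(-4))² + 6*(7*(-4))) = -16*(14 + (-28)² + 6*(-28)) = -16*(14 + 784 - 168) = -16*630 = -10080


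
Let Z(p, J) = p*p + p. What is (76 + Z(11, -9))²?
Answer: 43264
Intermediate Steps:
Z(p, J) = p + p² (Z(p, J) = p² + p = p + p²)
(76 + Z(11, -9))² = (76 + 11*(1 + 11))² = (76 + 11*12)² = (76 + 132)² = 208² = 43264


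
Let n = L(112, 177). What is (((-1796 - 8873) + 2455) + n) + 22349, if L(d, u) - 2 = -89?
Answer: 14048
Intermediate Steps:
L(d, u) = -87 (L(d, u) = 2 - 89 = -87)
n = -87
(((-1796 - 8873) + 2455) + n) + 22349 = (((-1796 - 8873) + 2455) - 87) + 22349 = ((-10669 + 2455) - 87) + 22349 = (-8214 - 87) + 22349 = -8301 + 22349 = 14048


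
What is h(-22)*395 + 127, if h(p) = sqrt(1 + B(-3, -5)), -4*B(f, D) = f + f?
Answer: 127 + 395*sqrt(10)/2 ≈ 751.55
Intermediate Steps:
B(f, D) = -f/2 (B(f, D) = -(f + f)/4 = -f/2)
h(p) = sqrt(10)/2 (h(p) = sqrt(1 - 1/2*(-3)) = sqrt(1 + 3/2) = sqrt(5/2) = sqrt(10)/2)
h(-22)*395 + 127 = (sqrt(10)/2)*395 + 127 = 395*sqrt(10)/2 + 127 = 127 + 395*sqrt(10)/2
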